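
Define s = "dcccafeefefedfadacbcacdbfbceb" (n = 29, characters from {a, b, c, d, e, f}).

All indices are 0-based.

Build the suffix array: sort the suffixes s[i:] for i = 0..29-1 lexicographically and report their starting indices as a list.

[16, 20, 14, 4, 28, 18, 25, 23, 19, 3, 17, 2, 1, 21, 26, 15, 22, 0, 12, 27, 11, 6, 9, 7, 13, 24, 10, 5, 8]

rank→(start, suffix):
  0 → (16, 'acbcacdbfbceb')
  1 → (20, 'acdbfbceb')
  2 → (14, 'adacbcacdbfbceb')
  3 → (4, 'afeefefedfadacbcacdbfbceb')
  4 → (28, 'b')
  5 → (18, 'bcacdbfbceb')
  6 → (25, 'bceb')
  7 → (23, 'bfbceb')
  8 → (19, 'cacdbfbceb')
  9 → (3, 'cafeefefedfadacbcacdbfbceb')
  10 → (17, 'cbcacdbfbceb')
  11 → (2, 'ccafeefefedfadacbcacdbfbceb')
  12 → (1, 'cccafeefefedfadacbcacdbfbceb')
  13 → (21, 'cdbfbceb')
  14 → (26, 'ceb')
  15 → (15, 'dacbcacdbfbceb')
  16 → (22, 'dbfbceb')
  17 → (0, 'dcccafeefefedfadacbcacdbfbceb')
  18 → (12, 'dfadacbcacdbfbceb')
  19 → (27, 'eb')
  20 → (11, 'edfadacbcacdbfbceb')
  21 → (6, 'eefefedfadacbcacdbfbceb')
  22 → (9, 'efedfadacbcacdbfbceb')
  23 → (7, 'efefedfadacbcacdbfbceb')
  24 → (13, 'fadacbcacdbfbceb')
  25 → (24, 'fbceb')
  26 → (10, 'fedfadacbcacdbfbceb')
  27 → (5, 'feefefedfadacbcacdbfbceb')
  28 → (8, 'fefedfadacbcacdbfbceb')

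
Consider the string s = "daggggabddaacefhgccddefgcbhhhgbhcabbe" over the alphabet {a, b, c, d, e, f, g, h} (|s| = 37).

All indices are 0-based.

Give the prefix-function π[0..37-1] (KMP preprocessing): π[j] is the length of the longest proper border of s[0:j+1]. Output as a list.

[0, 0, 0, 0, 0, 0, 0, 0, 1, 1, 2, 0, 0, 0, 0, 0, 0, 0, 0, 1, 1, 0, 0, 0, 0, 0, 0, 0, 0, 0, 0, 0, 0, 0, 0, 0, 0]

π[0] = 0
j=1 s[j]='a': π[1]=0 (border '')
j=2 s[j]='g': π[2]=0 (border '')
j=3 s[j]='g': π[3]=0 (border '')
j=4 s[j]='g': π[4]=0 (border '')
j=5 s[j]='g': π[5]=0 (border '')
j=6 s[j]='a': π[6]=0 (border '')
j=7 s[j]='b': π[7]=0 (border '')
j=8 s[j]='d': π[8]=1 (border 'd')
j=9 s[j]='d': k: 1→0; π[9]=1 (border 'd')
j=10 s[j]='a': π[10]=2 (border 'da')
j=11 s[j]='a': k: 2→0; π[11]=0 (border '')
j=12 s[j]='c': π[12]=0 (border '')
j=13 s[j]='e': π[13]=0 (border '')
j=14 s[j]='f': π[14]=0 (border '')
j=15 s[j]='h': π[15]=0 (border '')
j=16 s[j]='g': π[16]=0 (border '')
j=17 s[j]='c': π[17]=0 (border '')
j=18 s[j]='c': π[18]=0 (border '')
j=19 s[j]='d': π[19]=1 (border 'd')
j=20 s[j]='d': k: 1→0; π[20]=1 (border 'd')
j=21 s[j]='e': k: 1→0; π[21]=0 (border '')
j=22 s[j]='f': π[22]=0 (border '')
j=23 s[j]='g': π[23]=0 (border '')
j=24 s[j]='c': π[24]=0 (border '')
j=25 s[j]='b': π[25]=0 (border '')
j=26 s[j]='h': π[26]=0 (border '')
j=27 s[j]='h': π[27]=0 (border '')
j=28 s[j]='h': π[28]=0 (border '')
j=29 s[j]='g': π[29]=0 (border '')
j=30 s[j]='b': π[30]=0 (border '')
j=31 s[j]='h': π[31]=0 (border '')
j=32 s[j]='c': π[32]=0 (border '')
j=33 s[j]='a': π[33]=0 (border '')
j=34 s[j]='b': π[34]=0 (border '')
j=35 s[j]='b': π[35]=0 (border '')
j=36 s[j]='e': π[36]=0 (border '')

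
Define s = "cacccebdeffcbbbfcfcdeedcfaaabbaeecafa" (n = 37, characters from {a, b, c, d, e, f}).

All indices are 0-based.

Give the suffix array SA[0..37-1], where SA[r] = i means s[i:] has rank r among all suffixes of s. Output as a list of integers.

[36, 25, 26, 27, 1, 30, 34, 29, 28, 12, 13, 6, 14, 0, 33, 11, 2, 3, 18, 4, 23, 16, 22, 19, 7, 5, 32, 21, 31, 20, 8, 35, 24, 10, 17, 15, 9]

rank→(start, suffix):
  0 → (36, 'a')
  1 → (25, 'aaabbaeecafa')
  2 → (26, 'aabbaeecafa')
  3 → (27, 'abbaeecafa')
  4 → (1, 'acccebdeffcbbbfcfcdeedcfaaabbaeecafa')
  5 → (30, 'aeecafa')
  6 → (34, 'afa')
  7 → (29, 'baeecafa')
  8 → (28, 'bbaeecafa')
  9 → (12, 'bbbfcfcdeedcfaaabbaeecafa')
  10 → (13, 'bbfcfcdeedcfaaabbaeecafa')
  11 → (6, 'bdeffcbbbfcfcdeedcfaaabbaeecafa')
  12 → (14, 'bfcfcdeedcfaaabbaeecafa')
  13 → (0, 'cacccebdeffcbbbfcfcdeedcfaaabbaeecafa')
  14 → (33, 'cafa')
  15 → (11, 'cbbbfcfcdeedcfaaabbaeecafa')
  16 → (2, 'cccebdeffcbbbfcfcdeedcfaaabbaeecafa')
  17 → (3, 'ccebdeffcbbbfcfcdeedcfaaabbaeecafa')
  18 → (18, 'cdeedcfaaabbaeecafa')
  19 → (4, 'cebdeffcbbbfcfcdeedcfaaabbaeecafa')
  20 → (23, 'cfaaabbaeecafa')
  21 → (16, 'cfcdeedcfaaabbaeecafa')
  22 → (22, 'dcfaaabbaeecafa')
  23 → (19, 'deedcfaaabbaeecafa')
  24 → (7, 'deffcbbbfcfcdeedcfaaabbaeecafa')
  25 → (5, 'ebdeffcbbbfcfcdeedcfaaabbaeecafa')
  26 → (32, 'ecafa')
  27 → (21, 'edcfaaabbaeecafa')
  28 → (31, 'eecafa')
  29 → (20, 'eedcfaaabbaeecafa')
  30 → (8, 'effcbbbfcfcdeedcfaaabbaeecafa')
  31 → (35, 'fa')
  32 → (24, 'faaabbaeecafa')
  33 → (10, 'fcbbbfcfcdeedcfaaabbaeecafa')
  34 → (17, 'fcdeedcfaaabbaeecafa')
  35 → (15, 'fcfcdeedcfaaabbaeecafa')
  36 → (9, 'ffcbbbfcfcdeedcfaaabbaeecafa')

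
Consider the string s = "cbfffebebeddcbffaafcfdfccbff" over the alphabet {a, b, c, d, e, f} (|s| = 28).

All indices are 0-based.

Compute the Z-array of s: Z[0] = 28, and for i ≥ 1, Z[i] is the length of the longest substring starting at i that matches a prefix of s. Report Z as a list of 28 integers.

Z[0]=28
i=1: fresh scan; Z[1]=0
i=2: fresh scan; Z[2]=0
i=3: fresh scan; Z[3]=0
i=4: fresh scan; Z[4]=0
i=5: fresh scan; Z[5]=0
i=6: fresh scan; Z[6]=0
i=7: fresh scan; Z[7]=0
i=8: fresh scan; Z[8]=0
i=9: fresh scan; Z[9]=0
i=10: fresh scan; Z[10]=0
i=11: fresh scan; Z[11]=0
i=12: fresh scan; Z[12]=4 scan→box=[12,16)
i=13: min(r-i=3, Z[1]=0)=0; Z[13]=0
i=14: min(r-i=2, Z[2]=0)=0; Z[14]=0
i=15: min(r-i=1, Z[3]=0)=0; Z[15]=0
i=16: fresh scan; Z[16]=0
i=17: fresh scan; Z[17]=0
i=18: fresh scan; Z[18]=0
i=19: fresh scan; Z[19]=1 scan→box=[19,20)
i=20: fresh scan; Z[20]=0
i=21: fresh scan; Z[21]=0
i=22: fresh scan; Z[22]=0
i=23: fresh scan; Z[23]=1 scan→box=[23,24)
i=24: fresh scan; Z[24]=4 scan→box=[24,28)
i=25: min(r-i=3, Z[1]=0)=0; Z[25]=0
i=26: min(r-i=2, Z[2]=0)=0; Z[26]=0
i=27: min(r-i=1, Z[3]=0)=0; Z[27]=0

[28, 0, 0, 0, 0, 0, 0, 0, 0, 0, 0, 0, 4, 0, 0, 0, 0, 0, 0, 1, 0, 0, 0, 1, 4, 0, 0, 0]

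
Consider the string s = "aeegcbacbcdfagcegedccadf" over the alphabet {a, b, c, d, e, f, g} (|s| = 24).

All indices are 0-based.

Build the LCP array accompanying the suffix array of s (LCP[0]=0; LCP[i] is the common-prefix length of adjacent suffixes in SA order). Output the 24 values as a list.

rank | idx | suffix
   0 |   6 | acbcdfagcegedccadf
   1 |  21 | adf
   2 |   0 | aeegcbacbcdfagcegedccadf
   3 |  12 | agcegedccadf
   4 |   5 | bacbcdfagcegedccadf
   5 |   8 | bcdfagcegedccadf
   6 |  20 | cadf
   7 |   4 | cbacbcdfagcegedccadf
   8 |   7 | cbcdfagcegedccadf
   9 |  19 | ccadf
  10 |   9 | cdfagcegedccadf
  11 |  14 | cegedccadf
  12 |  18 | dccadf
  13 |  22 | df
  14 |  10 | dfagcegedccadf
  15 |  17 | edccadf
  16 |   1 | eegcbacbcdfagcegedccadf
  17 |   2 | egcbacbcdfagcegedccadf
  18 |  15 | egedccadf
  19 |  23 | f
  20 |  11 | fagcegedccadf
  21 |   3 | gcbacbcdfagcegedccadf
  22 |  13 | gcegedccadf
  23 |  16 | gedccadf

SA = [6, 21, 0, 12, 5, 8, 20, 4, 7, 19, 9, 14, 18, 22, 10, 17, 1, 2, 15, 23, 11, 3, 13, 16]
rank  pair      lcp
   1  s[6:],s[21:]  1  'a'
   2  s[21:],s[0:]  1  'a'
   3  s[0:],s[12:]  1  'a'
   4  s[12:],s[5:]  0  ''
   5  s[5:],s[8:]  1  'b'
   6  s[8:],s[20:]  0  ''
   7  s[20:],s[4:]  1  'c'
   8  s[4:],s[7:]  2  'cb'
   9  s[7:],s[19:]  1  'c'
  10  s[19:],s[9:]  1  'c'
  11  s[9:],s[14:]  1  'c'
  12  s[14:],s[18:]  0  ''
  13  s[18:],s[22:]  1  'd'
  14  s[22:],s[10:]  2  'df'
  15  s[10:],s[17:]  0  ''
  16  s[17:],s[1:]  1  'e'
  17  s[1:],s[2:]  1  'e'
  18  s[2:],s[15:]  2  'eg'
  19  s[15:],s[23:]  0  ''
  20  s[23:],s[11:]  1  'f'
  21  s[11:],s[3:]  0  ''
  22  s[3:],s[13:]  2  'gc'
  23  s[13:],s[16:]  1  'g'

[0, 1, 1, 1, 0, 1, 0, 1, 2, 1, 1, 1, 0, 1, 2, 0, 1, 1, 2, 0, 1, 0, 2, 1]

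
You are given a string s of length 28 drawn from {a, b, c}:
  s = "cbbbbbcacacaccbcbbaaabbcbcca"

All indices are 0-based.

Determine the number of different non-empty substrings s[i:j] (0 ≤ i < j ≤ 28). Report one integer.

350

rank | idx | suffix
   0 |  27 | a
   1 |  18 | aaabbcbcca
   2 |  19 | aabbcbcca
   3 |  20 | abbcbcca
   4 |   7 | acacaccbcbbaaabbcbcca
   5 |   9 | acaccbcbbaaabbcbcca
   6 |  11 | accbcbbaaabbcbcca
   7 |  17 | baaabbcbcca
   8 |  16 | bbaaabbcbcca
   9 |   1 | bbbbbcacacaccbcbbaaabbcbcca
  10 |   2 | bbbbcacacaccbcbbaaabbcbcca
  11 |   3 | bbbcacacaccbcbbaaabbcbcca
  12 |   4 | bbcacacaccbcbbaaabbcbcca
  13 |  21 | bbcbcca
  14 |   5 | bcacacaccbcbbaaabbcbcca
  15 |  14 | bcbbaaabbcbcca
  16 |  22 | bcbcca
  17 |  24 | bcca
  18 |  26 | ca
  19 |   6 | cacacaccbcbbaaabbcbcca
  20 |   8 | cacaccbcbbaaabbcbcca
  21 |  10 | caccbcbbaaabbcbcca
  22 |  15 | cbbaaabbcbcca
  23 |   0 | cbbbbbcacacaccbcbbaaabbcbcca
  24 |  13 | cbcbbaaabbcbcca
  25 |  23 | cbcca
  26 |  25 | cca
  27 |  12 | ccbcbbaaabbcbcca

SA = [27, 18, 19, 20, 7, 9, 11, 17, 16, 1, 2, 3, 4, 21, 5, 14, 22, 24, 26, 6, 8, 10, 15, 0, 13, 23, 25, 12]
rank  pair      lcp
   1  s[27:],s[18:]  1  'a'
   2  s[18:],s[19:]  2  'aa'
   3  s[19:],s[20:]  1  'a'
   4  s[20:],s[7:]  1  'a'
   5  s[7:],s[9:]  4  'acac'
   6  s[9:],s[11:]  2  'ac'
   7  s[11:],s[17:]  0  ''
   8  s[17:],s[16:]  1  'b'
   9  s[16:],s[1:]  2  'bb'
  10  s[1:],s[2:]  4  'bbbb'
  11  s[2:],s[3:]  3  'bbb'
  12  s[3:],s[4:]  2  'bb'
  13  s[4:],s[21:]  3  'bbc'
  14  s[21:],s[5:]  1  'b'
  15  s[5:],s[14:]  2  'bc'
  16  s[14:],s[22:]  3  'bcb'
  17  s[22:],s[24:]  2  'bc'
  18  s[24:],s[26:]  0  ''
  19  s[26:],s[6:]  2  'ca'
  20  s[6:],s[8:]  5  'cacac'
  21  s[8:],s[10:]  3  'cac'
  22  s[10:],s[15:]  1  'c'
  23  s[15:],s[0:]  3  'cbb'
  24  s[0:],s[13:]  2  'cb'
  25  s[13:],s[23:]  3  'cbc'
  26  s[23:],s[25:]  1  'c'
  27  s[25:],s[12:]  2  'cc'

n(n+1)/2 = 28·29/2 = 406
Σ LCP = 0 + 1 + 2 + 1 + 1 + 4 + 2 + 0 + 1 + 2 + 4 + 3 + 2 + 3 + 1 + 2 + 3 + 2 + 0 + 2 + 5 + 3 + 1 + 3 + 2 + 3 + 1 + 2 = 56
distinct = 406 − 56 = 350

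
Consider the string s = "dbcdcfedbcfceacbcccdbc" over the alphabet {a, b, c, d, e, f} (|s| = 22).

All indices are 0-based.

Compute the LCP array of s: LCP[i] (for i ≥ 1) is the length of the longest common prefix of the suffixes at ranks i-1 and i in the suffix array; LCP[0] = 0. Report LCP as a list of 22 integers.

[0, 0, 2, 2, 2, 0, 1, 1, 2, 1, 2, 1, 1, 2, 0, 3, 3, 1, 0, 1, 0, 1]

sorted suffixes:
  #0 SA[0]=13  'acbcccdbc'
  #1 SA[1]=20  'bc'
  #2 SA[2]=15  'bcccdbc'
  #3 SA[3]=1  'bcdcfedbcfceacbcccdbc'
  #4 SA[4]=8  'bcfceacbcccdbc'
  #5 SA[5]=21  'c'
  #6 SA[6]=14  'cbcccdbc'
  #7 SA[7]=16  'cccdbc'
  #8 SA[8]=17  'ccdbc'
  #9 SA[9]=18  'cdbc'
  #10 SA[10]=2  'cdcfedbcfceacbcccdbc'
  #11 SA[11]=11  'ceacbcccdbc'
  #12 SA[12]=9  'cfceacbcccdbc'
  #13 SA[13]=4  'cfedbcfceacbcccdbc'
  #14 SA[14]=19  'dbc'
  #15 SA[15]=0  'dbcdcfedbcfceacbcccdbc'
  #16 SA[16]=7  'dbcfceacbcccdbc'
  #17 SA[17]=3  'dcfedbcfceacbcccdbc'
  #18 SA[18]=12  'eacbcccdbc'
  #19 SA[19]=6  'edbcfceacbcccdbc'
  #20 SA[20]=10  'fceacbcccdbc'
  #21 SA[21]=5  'fedbcfceacbcccdbc'

SA = [13, 20, 15, 1, 8, 21, 14, 16, 17, 18, 2, 11, 9, 4, 19, 0, 7, 3, 12, 6, 10, 5]
[i] adj suffixes → lcp
  [1] 13/20 → 0 ('')
  [2] 20/15 → 2 ('bc')
  [3] 15/1 → 2 ('bc')
  [4] 1/8 → 2 ('bc')
  [5] 8/21 → 0 ('')
  [6] 21/14 → 1 ('c')
  [7] 14/16 → 1 ('c')
  [8] 16/17 → 2 ('cc')
  [9] 17/18 → 1 ('c')
  [10] 18/2 → 2 ('cd')
  [11] 2/11 → 1 ('c')
  [12] 11/9 → 1 ('c')
  [13] 9/4 → 2 ('cf')
  [14] 4/19 → 0 ('')
  [15] 19/0 → 3 ('dbc')
  [16] 0/7 → 3 ('dbc')
  [17] 7/3 → 1 ('d')
  [18] 3/12 → 0 ('')
  [19] 12/6 → 1 ('e')
  [20] 6/10 → 0 ('')
  [21] 10/5 → 1 ('f')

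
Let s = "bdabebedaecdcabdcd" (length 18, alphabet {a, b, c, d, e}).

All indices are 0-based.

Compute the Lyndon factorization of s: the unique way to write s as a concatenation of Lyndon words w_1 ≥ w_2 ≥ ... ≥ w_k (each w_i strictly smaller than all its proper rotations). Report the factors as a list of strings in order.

["bd", "abebedaecdc", "abdcd"]

emit factor 1: 'bd' (i=0, period=2)
emit factor 2: 'abebedaecdc' (i=2, period=11)
emit factor 3: 'abdcd' (i=13, period=5)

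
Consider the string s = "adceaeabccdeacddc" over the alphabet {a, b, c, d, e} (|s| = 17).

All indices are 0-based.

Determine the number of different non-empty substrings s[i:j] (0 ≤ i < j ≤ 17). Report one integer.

rank | idx | suffix
   0 |   6 | abccdeacddc
   1 |  12 | acddc
   2 |   0 | adceaeabccdeacddc
   3 |   4 | aeabccdeacddc
   4 |   7 | bccdeacddc
   5 |  16 | c
   6 |   8 | ccdeacddc
   7 |  13 | cddc
   8 |   9 | cdeacddc
   9 |   2 | ceaeabccdeacddc
  10 |  15 | dc
  11 |   1 | dceaeabccdeacddc
  12 |  14 | ddc
  13 |  10 | deacddc
  14 |   5 | eabccdeacddc
  15 |  11 | eacddc
  16 |   3 | eaeabccdeacddc

SA = [6, 12, 0, 4, 7, 16, 8, 13, 9, 2, 15, 1, 14, 10, 5, 11, 3]
[i] adj suffixes → lcp
  [1] 6/12 → 1 ('a')
  [2] 12/0 → 1 ('a')
  [3] 0/4 → 1 ('a')
  [4] 4/7 → 0 ('')
  [5] 7/16 → 0 ('')
  [6] 16/8 → 1 ('c')
  [7] 8/13 → 1 ('c')
  [8] 13/9 → 2 ('cd')
  [9] 9/2 → 1 ('c')
  [10] 2/15 → 0 ('')
  [11] 15/1 → 2 ('dc')
  [12] 1/14 → 1 ('d')
  [13] 14/10 → 1 ('d')
  [14] 10/5 → 0 ('')
  [15] 5/11 → 2 ('ea')
  [16] 11/3 → 2 ('ea')

n(n+1)/2 = 17·18/2 = 153
Σ LCP = 0 + 1 + 1 + 1 + 0 + 0 + 1 + 1 + 2 + 1 + 0 + 2 + 1 + 1 + 0 + 2 + 2 = 16
distinct = 153 − 16 = 137

137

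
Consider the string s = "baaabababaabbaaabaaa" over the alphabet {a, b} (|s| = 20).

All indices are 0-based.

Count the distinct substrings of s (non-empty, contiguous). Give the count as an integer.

155

rank | idx | suffix
   0 |  19 | a
   1 |  18 | aa
   2 |  17 | aaa
   3 |  13 | aaabaaa
   4 |   1 | aaabababaabbaaabaaa
   5 |  14 | aabaaa
   6 |   2 | aabababaabbaaabaaa
   7 |   9 | aabbaaabaaa
   8 |  15 | abaaa
   9 |   7 | abaabbaaabaaa
  10 |   5 | ababaabbaaabaaa
  11 |   3 | abababaabbaaabaaa
  12 |  10 | abbaaabaaa
  13 |  16 | baaa
  14 |  12 | baaabaaa
  15 |   0 | baaabababaabbaaabaaa
  16 |   8 | baabbaaabaaa
  17 |   6 | babaabbaaabaaa
  18 |   4 | bababaabbaaabaaa
  19 |  11 | bbaaabaaa

SA = [19, 18, 17, 13, 1, 14, 2, 9, 15, 7, 5, 3, 10, 16, 12, 0, 8, 6, 4, 11]
rank  pair      lcp
   1  s[19:],s[18:]  1  'a'
   2  s[18:],s[17:]  2  'aa'
   3  s[17:],s[13:]  3  'aaa'
   4  s[13:],s[1:]  5  'aaaba'
   5  s[1:],s[14:]  2  'aa'
   6  s[14:],s[2:]  4  'aaba'
   7  s[2:],s[9:]  3  'aab'
   8  s[9:],s[15:]  1  'a'
   9  s[15:],s[7:]  4  'abaa'
  10  s[7:],s[5:]  3  'aba'
  11  s[5:],s[3:]  5  'ababa'
  12  s[3:],s[10:]  2  'ab'
  13  s[10:],s[16:]  0  ''
  14  s[16:],s[12:]  4  'baaa'
  15  s[12:],s[0:]  6  'baaaba'
  16  s[0:],s[8:]  3  'baa'
  17  s[8:],s[6:]  2  'ba'
  18  s[6:],s[4:]  4  'baba'
  19  s[4:],s[11:]  1  'b'

n(n+1)/2 = 20·21/2 = 210
Σ LCP = 0 + 1 + 2 + 3 + 5 + 2 + 4 + 3 + 1 + 4 + 3 + 5 + 2 + 0 + 4 + 6 + 3 + 2 + 4 + 1 = 55
distinct = 210 − 55 = 155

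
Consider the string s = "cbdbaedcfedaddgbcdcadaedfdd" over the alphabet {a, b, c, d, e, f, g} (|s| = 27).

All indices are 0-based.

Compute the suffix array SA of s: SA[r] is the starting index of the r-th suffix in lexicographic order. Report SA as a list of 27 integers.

rank→(start, suffix):
  0 → (19, 'adaedfdd')
  1 → (11, 'addgbcdcadaedfdd')
  2 → (4, 'aedcfedaddgbcdcadaedfdd')
  3 → (21, 'aedfdd')
  4 → (3, 'baedcfedaddgbcdcadaedfdd')
  5 → (15, 'bcdcadaedfdd')
  6 → (1, 'bdbaedcfedaddgbcdcadaedfdd')
  7 → (18, 'cadaedfdd')
  8 → (0, 'cbdbaedcfedaddgbcdcadaedfdd')
  9 → (16, 'cdcadaedfdd')
  10 → (7, 'cfedaddgbcdcadaedfdd')
  11 → (26, 'd')
  12 → (10, 'daddgbcdcadaedfdd')
  13 → (20, 'daedfdd')
  14 → (2, 'dbaedcfedaddgbcdcadaedfdd')
  15 → (17, 'dcadaedfdd')
  16 → (6, 'dcfedaddgbcdcadaedfdd')
  17 → (25, 'dd')
  18 → (12, 'ddgbcdcadaedfdd')
  19 → (23, 'dfdd')
  20 → (13, 'dgbcdcadaedfdd')
  21 → (9, 'edaddgbcdcadaedfdd')
  22 → (5, 'edcfedaddgbcdcadaedfdd')
  23 → (22, 'edfdd')
  24 → (24, 'fdd')
  25 → (8, 'fedaddgbcdcadaedfdd')
  26 → (14, 'gbcdcadaedfdd')

[19, 11, 4, 21, 3, 15, 1, 18, 0, 16, 7, 26, 10, 20, 2, 17, 6, 25, 12, 23, 13, 9, 5, 22, 24, 8, 14]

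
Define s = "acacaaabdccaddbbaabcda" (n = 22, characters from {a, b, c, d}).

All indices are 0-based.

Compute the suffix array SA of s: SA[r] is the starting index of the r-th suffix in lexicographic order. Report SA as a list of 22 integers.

[21, 4, 16, 5, 17, 6, 2, 0, 11, 15, 14, 18, 7, 3, 1, 10, 9, 19, 20, 13, 8, 12]

rank→(start, suffix):
  0 → (21, 'a')
  1 → (4, 'aaabdccaddbbaabcda')
  2 → (16, 'aabcda')
  3 → (5, 'aabdccaddbbaabcda')
  4 → (17, 'abcda')
  5 → (6, 'abdccaddbbaabcda')
  6 → (2, 'acaaabdccaddbbaabcda')
  7 → (0, 'acacaaabdccaddbbaabcda')
  8 → (11, 'addbbaabcda')
  9 → (15, 'baabcda')
  10 → (14, 'bbaabcda')
  11 → (18, 'bcda')
  12 → (7, 'bdccaddbbaabcda')
  13 → (3, 'caaabdccaddbbaabcda')
  14 → (1, 'cacaaabdccaddbbaabcda')
  15 → (10, 'caddbbaabcda')
  16 → (9, 'ccaddbbaabcda')
  17 → (19, 'cda')
  18 → (20, 'da')
  19 → (13, 'dbbaabcda')
  20 → (8, 'dccaddbbaabcda')
  21 → (12, 'ddbbaabcda')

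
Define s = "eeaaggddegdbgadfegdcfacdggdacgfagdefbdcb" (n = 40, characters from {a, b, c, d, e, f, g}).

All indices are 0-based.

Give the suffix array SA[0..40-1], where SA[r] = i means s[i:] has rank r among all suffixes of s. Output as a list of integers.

[2, 21, 27, 13, 31, 3, 39, 36, 11, 38, 22, 19, 28, 26, 10, 37, 18, 6, 33, 7, 14, 23, 1, 0, 34, 8, 16, 20, 30, 35, 15, 12, 25, 9, 17, 5, 32, 29, 24, 4]

sorted suffixes:
  #0 SA[0]=2  'aaggddegdbgadfegdcfacdggdacgfagdefbdcb'
  #1 SA[1]=21  'acdggdacgfagdefbdcb'
  #2 SA[2]=27  'acgfagdefbdcb'
  #3 SA[3]=13  'adfegdcfacdggdacgfagdefbdcb'
  #4 SA[4]=31  'agdefbdcb'
  #5 SA[5]=3  'aggddegdbgadfegdcfacdggdacgfagdefbdcb'
  #6 SA[6]=39  'b'
  #7 SA[7]=36  'bdcb'
  #8 SA[8]=11  'bgadfegdcfacdggdacgfagdefbdcb'
  #9 SA[9]=38  'cb'
  #10 SA[10]=22  'cdggdacgfagdefbdcb'
  #11 SA[11]=19  'cfacdggdacgfagdefbdcb'
  #12 SA[12]=28  'cgfagdefbdcb'
  #13 SA[13]=26  'dacgfagdefbdcb'
  #14 SA[14]=10  'dbgadfegdcfacdggdacgfagdefbdcb'
  #15 SA[15]=37  'dcb'
  #16 SA[16]=18  'dcfacdggdacgfagdefbdcb'
  #17 SA[17]=6  'ddegdbgadfegdcfacdggdacgfagdefbdcb'
  #18 SA[18]=33  'defbdcb'
  #19 SA[19]=7  'degdbgadfegdcfacdggdacgfagdefbdcb'
  #20 SA[20]=14  'dfegdcfacdggdacgfagdefbdcb'
  #21 SA[21]=23  'dggdacgfagdefbdcb'
  #22 SA[22]=1  'eaaggddegdbgadfegdcfacdggdacgfagdefbdcb'
  #23 SA[23]=0  'eeaaggddegdbgadfegdcfacdggdacgfagdefbdcb'
  #24 SA[24]=34  'efbdcb'
  #25 SA[25]=8  'egdbgadfegdcfacdggdacgfagdefbdcb'
  #26 SA[26]=16  'egdcfacdggdacgfagdefbdcb'
  #27 SA[27]=20  'facdggdacgfagdefbdcb'
  #28 SA[28]=30  'fagdefbdcb'
  #29 SA[29]=35  'fbdcb'
  #30 SA[30]=15  'fegdcfacdggdacgfagdefbdcb'
  #31 SA[31]=12  'gadfegdcfacdggdacgfagdefbdcb'
  #32 SA[32]=25  'gdacgfagdefbdcb'
  #33 SA[33]=9  'gdbgadfegdcfacdggdacgfagdefbdcb'
  #34 SA[34]=17  'gdcfacdggdacgfagdefbdcb'
  #35 SA[35]=5  'gddegdbgadfegdcfacdggdacgfagdefbdcb'
  #36 SA[36]=32  'gdefbdcb'
  #37 SA[37]=29  'gfagdefbdcb'
  #38 SA[38]=24  'ggdacgfagdefbdcb'
  #39 SA[39]=4  'ggddegdbgadfegdcfacdggdacgfagdefbdcb'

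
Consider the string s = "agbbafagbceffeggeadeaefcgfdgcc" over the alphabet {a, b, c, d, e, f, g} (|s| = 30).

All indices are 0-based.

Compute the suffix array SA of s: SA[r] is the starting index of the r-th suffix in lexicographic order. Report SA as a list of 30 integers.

rank | idx | suffix
   0 |  17 | adeaefcgfdgcc
   1 |  20 | aefcgfdgcc
   2 |   4 | afagbceffeggeadeaefcgfdgcc
   3 |   0 | agbbafagbceffeggeadeaefcgfdgcc
   4 |   6 | agbceffeggeadeaefcgfdgcc
   5 |   3 | bafagbceffeggeadeaefcgfdgcc
   6 |   2 | bbafagbceffeggeadeaefcgfdgcc
   7 |   8 | bceffeggeadeaefcgfdgcc
   8 |  29 | c
   9 |  28 | cc
  10 |   9 | ceffeggeadeaefcgfdgcc
  11 |  23 | cgfdgcc
  12 |  18 | deaefcgfdgcc
  13 |  26 | dgcc
  14 |  16 | eadeaefcgfdgcc
  15 |  19 | eaefcgfdgcc
  16 |  21 | efcgfdgcc
  17 |  10 | effeggeadeaefcgfdgcc
  18 |  13 | eggeadeaefcgfdgcc
  19 |   5 | fagbceffeggeadeaefcgfdgcc
  20 |  22 | fcgfdgcc
  21 |  25 | fdgcc
  22 |  12 | feggeadeaefcgfdgcc
  23 |  11 | ffeggeadeaefcgfdgcc
  24 |   1 | gbbafagbceffeggeadeaefcgfdgcc
  25 |   7 | gbceffeggeadeaefcgfdgcc
  26 |  27 | gcc
  27 |  15 | geadeaefcgfdgcc
  28 |  24 | gfdgcc
  29 |  14 | ggeadeaefcgfdgcc

[17, 20, 4, 0, 6, 3, 2, 8, 29, 28, 9, 23, 18, 26, 16, 19, 21, 10, 13, 5, 22, 25, 12, 11, 1, 7, 27, 15, 24, 14]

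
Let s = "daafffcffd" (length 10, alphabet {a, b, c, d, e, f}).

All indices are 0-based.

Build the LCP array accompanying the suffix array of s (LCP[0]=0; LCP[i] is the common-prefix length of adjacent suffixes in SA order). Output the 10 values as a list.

rank | idx | suffix
   0 |   1 | aafffcffd
   1 |   2 | afffcffd
   2 |   6 | cffd
   3 |   9 | d
   4 |   0 | daafffcffd
   5 |   5 | fcffd
   6 |   8 | fd
   7 |   4 | ffcffd
   8 |   7 | ffd
   9 |   3 | fffcffd

SA = [1, 2, 6, 9, 0, 5, 8, 4, 7, 3]
rank  pair      lcp
   1  s[1:],s[2:]  1  'a'
   2  s[2:],s[6:]  0  ''
   3  s[6:],s[9:]  0  ''
   4  s[9:],s[0:]  1  'd'
   5  s[0:],s[5:]  0  ''
   6  s[5:],s[8:]  1  'f'
   7  s[8:],s[4:]  1  'f'
   8  s[4:],s[7:]  2  'ff'
   9  s[7:],s[3:]  2  'ff'

[0, 1, 0, 0, 1, 0, 1, 1, 2, 2]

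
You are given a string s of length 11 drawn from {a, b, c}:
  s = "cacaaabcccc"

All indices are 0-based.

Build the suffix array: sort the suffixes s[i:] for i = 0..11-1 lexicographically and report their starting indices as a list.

rank | idx | suffix
   0 |   3 | aaabcccc
   1 |   4 | aabcccc
   2 |   5 | abcccc
   3 |   1 | acaaabcccc
   4 |   6 | bcccc
   5 |  10 | c
   6 |   2 | caaabcccc
   7 |   0 | cacaaabcccc
   8 |   9 | cc
   9 |   8 | ccc
  10 |   7 | cccc

[3, 4, 5, 1, 6, 10, 2, 0, 9, 8, 7]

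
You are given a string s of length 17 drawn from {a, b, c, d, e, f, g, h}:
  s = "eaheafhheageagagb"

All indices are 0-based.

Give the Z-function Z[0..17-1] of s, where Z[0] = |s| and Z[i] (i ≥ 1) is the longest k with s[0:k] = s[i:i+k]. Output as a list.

Z[0]=17
i=1: fresh scan; Z[1]=0
i=2: fresh scan; Z[2]=0
i=3: fresh scan; Z[3]=2 scan→box=[3,5)
i=4: min(r-i=1, Z[1]=0)=0; Z[4]=0
i=5: fresh scan; Z[5]=0
i=6: fresh scan; Z[6]=0
i=7: fresh scan; Z[7]=0
i=8: fresh scan; Z[8]=2 scan→box=[8,10)
i=9: min(r-i=1, Z[1]=0)=0; Z[9]=0
i=10: fresh scan; Z[10]=0
i=11: fresh scan; Z[11]=2 scan→box=[11,13)
i=12: min(r-i=1, Z[1]=0)=0; Z[12]=0
i=13: fresh scan; Z[13]=0
i=14: fresh scan; Z[14]=0
i=15: fresh scan; Z[15]=0
i=16: fresh scan; Z[16]=0

[17, 0, 0, 2, 0, 0, 0, 0, 2, 0, 0, 2, 0, 0, 0, 0, 0]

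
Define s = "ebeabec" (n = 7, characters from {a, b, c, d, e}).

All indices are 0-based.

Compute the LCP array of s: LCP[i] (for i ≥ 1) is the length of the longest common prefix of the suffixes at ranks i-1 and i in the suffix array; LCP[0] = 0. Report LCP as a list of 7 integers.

sorted suffixes:
  #0 SA[0]=3  'abec'
  #1 SA[1]=1  'beabec'
  #2 SA[2]=4  'bec'
  #3 SA[3]=6  'c'
  #4 SA[4]=2  'eabec'
  #5 SA[5]=0  'ebeabec'
  #6 SA[6]=5  'ec'

SA = [3, 1, 4, 6, 2, 0, 5]
[i] adj suffixes → lcp
  [1] 3/1 → 0 ('')
  [2] 1/4 → 2 ('be')
  [3] 4/6 → 0 ('')
  [4] 6/2 → 0 ('')
  [5] 2/0 → 1 ('e')
  [6] 0/5 → 1 ('e')

[0, 0, 2, 0, 0, 1, 1]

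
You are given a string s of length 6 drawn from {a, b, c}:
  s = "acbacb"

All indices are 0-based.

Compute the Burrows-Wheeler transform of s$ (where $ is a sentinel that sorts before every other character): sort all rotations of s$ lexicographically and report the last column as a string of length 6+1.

rank  rotation last
    0  $acbacb  b
    1  acb$acb  b
    2  acbacb$  $
    3  b$acbac  c
    4  bacb$ac  c
    5  cb$acba  a
    6  cbacb$a  a

bb$ccaa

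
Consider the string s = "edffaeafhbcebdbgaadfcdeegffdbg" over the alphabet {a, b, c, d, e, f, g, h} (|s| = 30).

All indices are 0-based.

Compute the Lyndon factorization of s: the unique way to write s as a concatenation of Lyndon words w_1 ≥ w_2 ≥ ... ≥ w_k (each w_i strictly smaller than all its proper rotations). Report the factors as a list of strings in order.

["e", "dff", "aeafhbcebdbg", "aadfcdeegffdbg"]

emit factor 1: 'e' (i=0, period=1)
emit factor 2: 'dff' (i=1, period=3)
emit factor 3: 'aeafhbcebdbg' (i=4, period=12)
emit factor 4: 'aadfcdeegffdbg' (i=16, period=14)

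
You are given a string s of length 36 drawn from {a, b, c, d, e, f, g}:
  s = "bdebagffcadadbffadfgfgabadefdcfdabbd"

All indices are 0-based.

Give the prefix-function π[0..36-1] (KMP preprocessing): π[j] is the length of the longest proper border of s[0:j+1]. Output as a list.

π[0] = 0
j=1 s[j]='d': π[1]=0 (border '')
j=2 s[j]='e': π[2]=0 (border '')
j=3 s[j]='b': π[3]=1 (border 'b')
j=4 s[j]='a': k: 1→0; π[4]=0 (border '')
j=5 s[j]='g': π[5]=0 (border '')
j=6 s[j]='f': π[6]=0 (border '')
j=7 s[j]='f': π[7]=0 (border '')
j=8 s[j]='c': π[8]=0 (border '')
j=9 s[j]='a': π[9]=0 (border '')
j=10 s[j]='d': π[10]=0 (border '')
j=11 s[j]='a': π[11]=0 (border '')
j=12 s[j]='d': π[12]=0 (border '')
j=13 s[j]='b': π[13]=1 (border 'b')
j=14 s[j]='f': k: 1→0; π[14]=0 (border '')
j=15 s[j]='f': π[15]=0 (border '')
j=16 s[j]='a': π[16]=0 (border '')
j=17 s[j]='d': π[17]=0 (border '')
j=18 s[j]='f': π[18]=0 (border '')
j=19 s[j]='g': π[19]=0 (border '')
j=20 s[j]='f': π[20]=0 (border '')
j=21 s[j]='g': π[21]=0 (border '')
j=22 s[j]='a': π[22]=0 (border '')
j=23 s[j]='b': π[23]=1 (border 'b')
j=24 s[j]='a': k: 1→0; π[24]=0 (border '')
j=25 s[j]='d': π[25]=0 (border '')
j=26 s[j]='e': π[26]=0 (border '')
j=27 s[j]='f': π[27]=0 (border '')
j=28 s[j]='d': π[28]=0 (border '')
j=29 s[j]='c': π[29]=0 (border '')
j=30 s[j]='f': π[30]=0 (border '')
j=31 s[j]='d': π[31]=0 (border '')
j=32 s[j]='a': π[32]=0 (border '')
j=33 s[j]='b': π[33]=1 (border 'b')
j=34 s[j]='b': k: 1→0; π[34]=1 (border 'b')
j=35 s[j]='d': π[35]=2 (border 'bd')

[0, 0, 0, 1, 0, 0, 0, 0, 0, 0, 0, 0, 0, 1, 0, 0, 0, 0, 0, 0, 0, 0, 0, 1, 0, 0, 0, 0, 0, 0, 0, 0, 0, 1, 1, 2]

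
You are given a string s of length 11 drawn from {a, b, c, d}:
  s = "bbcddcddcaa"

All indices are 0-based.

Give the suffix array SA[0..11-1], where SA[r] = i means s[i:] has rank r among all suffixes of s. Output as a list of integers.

[10, 9, 0, 1, 8, 5, 2, 7, 4, 6, 3]

rank→(start, suffix):
  0 → (10, 'a')
  1 → (9, 'aa')
  2 → (0, 'bbcddcddcaa')
  3 → (1, 'bcddcddcaa')
  4 → (8, 'caa')
  5 → (5, 'cddcaa')
  6 → (2, 'cddcddcaa')
  7 → (7, 'dcaa')
  8 → (4, 'dcddcaa')
  9 → (6, 'ddcaa')
  10 → (3, 'ddcddcaa')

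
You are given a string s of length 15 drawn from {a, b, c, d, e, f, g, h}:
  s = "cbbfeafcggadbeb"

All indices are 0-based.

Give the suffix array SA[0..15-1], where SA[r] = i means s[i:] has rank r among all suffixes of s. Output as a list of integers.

[10, 5, 14, 1, 12, 2, 0, 7, 11, 4, 13, 6, 3, 9, 8]

rank→(start, suffix):
  0 → (10, 'adbeb')
  1 → (5, 'afcggadbeb')
  2 → (14, 'b')
  3 → (1, 'bbfeafcggadbeb')
  4 → (12, 'beb')
  5 → (2, 'bfeafcggadbeb')
  6 → (0, 'cbbfeafcggadbeb')
  7 → (7, 'cggadbeb')
  8 → (11, 'dbeb')
  9 → (4, 'eafcggadbeb')
  10 → (13, 'eb')
  11 → (6, 'fcggadbeb')
  12 → (3, 'feafcggadbeb')
  13 → (9, 'gadbeb')
  14 → (8, 'ggadbeb')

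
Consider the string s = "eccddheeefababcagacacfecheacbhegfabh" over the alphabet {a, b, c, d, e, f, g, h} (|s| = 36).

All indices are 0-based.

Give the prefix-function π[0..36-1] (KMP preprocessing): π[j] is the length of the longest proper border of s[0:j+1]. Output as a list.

[0, 0, 0, 0, 0, 0, 1, 1, 1, 0, 0, 0, 0, 0, 0, 0, 0, 0, 0, 0, 0, 0, 1, 2, 0, 1, 0, 0, 0, 0, 1, 0, 0, 0, 0, 0]

π[0] = 0
j=1 s[j]='c': π[1]=0 (border '')
j=2 s[j]='c': π[2]=0 (border '')
j=3 s[j]='d': π[3]=0 (border '')
j=4 s[j]='d': π[4]=0 (border '')
j=5 s[j]='h': π[5]=0 (border '')
j=6 s[j]='e': π[6]=1 (border 'e')
j=7 s[j]='e': k: 1→0; π[7]=1 (border 'e')
j=8 s[j]='e': k: 1→0; π[8]=1 (border 'e')
j=9 s[j]='f': k: 1→0; π[9]=0 (border '')
j=10 s[j]='a': π[10]=0 (border '')
j=11 s[j]='b': π[11]=0 (border '')
j=12 s[j]='a': π[12]=0 (border '')
j=13 s[j]='b': π[13]=0 (border '')
j=14 s[j]='c': π[14]=0 (border '')
j=15 s[j]='a': π[15]=0 (border '')
j=16 s[j]='g': π[16]=0 (border '')
j=17 s[j]='a': π[17]=0 (border '')
j=18 s[j]='c': π[18]=0 (border '')
j=19 s[j]='a': π[19]=0 (border '')
j=20 s[j]='c': π[20]=0 (border '')
j=21 s[j]='f': π[21]=0 (border '')
j=22 s[j]='e': π[22]=1 (border 'e')
j=23 s[j]='c': π[23]=2 (border 'ec')
j=24 s[j]='h': k: 2→0; π[24]=0 (border '')
j=25 s[j]='e': π[25]=1 (border 'e')
j=26 s[j]='a': k: 1→0; π[26]=0 (border '')
j=27 s[j]='c': π[27]=0 (border '')
j=28 s[j]='b': π[28]=0 (border '')
j=29 s[j]='h': π[29]=0 (border '')
j=30 s[j]='e': π[30]=1 (border 'e')
j=31 s[j]='g': k: 1→0; π[31]=0 (border '')
j=32 s[j]='f': π[32]=0 (border '')
j=33 s[j]='a': π[33]=0 (border '')
j=34 s[j]='b': π[34]=0 (border '')
j=35 s[j]='h': π[35]=0 (border '')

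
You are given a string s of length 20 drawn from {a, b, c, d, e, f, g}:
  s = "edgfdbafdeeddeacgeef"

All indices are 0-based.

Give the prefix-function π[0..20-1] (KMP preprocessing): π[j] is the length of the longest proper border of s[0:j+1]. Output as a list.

π[0] = 0
j=1 s[j]='d': π[1]=0 (border '')
j=2 s[j]='g': π[2]=0 (border '')
j=3 s[j]='f': π[3]=0 (border '')
j=4 s[j]='d': π[4]=0 (border '')
j=5 s[j]='b': π[5]=0 (border '')
j=6 s[j]='a': π[6]=0 (border '')
j=7 s[j]='f': π[7]=0 (border '')
j=8 s[j]='d': π[8]=0 (border '')
j=9 s[j]='e': π[9]=1 (border 'e')
j=10 s[j]='e': k: 1→0; π[10]=1 (border 'e')
j=11 s[j]='d': π[11]=2 (border 'ed')
j=12 s[j]='d': k: 2→0; π[12]=0 (border '')
j=13 s[j]='e': π[13]=1 (border 'e')
j=14 s[j]='a': k: 1→0; π[14]=0 (border '')
j=15 s[j]='c': π[15]=0 (border '')
j=16 s[j]='g': π[16]=0 (border '')
j=17 s[j]='e': π[17]=1 (border 'e')
j=18 s[j]='e': k: 1→0; π[18]=1 (border 'e')
j=19 s[j]='f': k: 1→0; π[19]=0 (border '')

[0, 0, 0, 0, 0, 0, 0, 0, 0, 1, 1, 2, 0, 1, 0, 0, 0, 1, 1, 0]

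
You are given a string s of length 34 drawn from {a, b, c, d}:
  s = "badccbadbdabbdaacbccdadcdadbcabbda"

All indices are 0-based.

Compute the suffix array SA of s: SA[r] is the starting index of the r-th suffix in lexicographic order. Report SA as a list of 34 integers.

sorted suffixes:
  #0 SA[0]=33  'a'
  #1 SA[1]=14  'aacbccdadcdadbcabbda'
  #2 SA[2]=29  'abbda'
  #3 SA[3]=10  'abbdaacbccdadcdadbcabbda'
  #4 SA[4]=15  'acbccdadcdadbcabbda'
  #5 SA[5]=25  'adbcabbda'
  #6 SA[6]=6  'adbdabbdaacbccdadcdadbcabbda'
  #7 SA[7]=1  'adccbadbdabbdaacbccdadcdadbcabbda'
  #8 SA[8]=21  'adcdadbcabbda'
  #9 SA[9]=5  'badbdabbdaacbccdadcdadbcabbda'
  #10 SA[10]=0  'badccbadbdabbdaacbccdadcdadbcabbda'
  #11 SA[11]=30  'bbda'
  #12 SA[12]=11  'bbdaacbccdadcdadbcabbda'
  #13 SA[13]=27  'bcabbda'
  #14 SA[14]=17  'bccdadcdadbcabbda'
  #15 SA[15]=31  'bda'
  #16 SA[16]=12  'bdaacbccdadcdadbcabbda'
  #17 SA[17]=8  'bdabbdaacbccdadcdadbcabbda'
  #18 SA[18]=28  'cabbda'
  #19 SA[19]=4  'cbadbdabbdaacbccdadcdadbcabbda'
  #20 SA[20]=16  'cbccdadcdadbcabbda'
  #21 SA[21]=3  'ccbadbdabbdaacbccdadcdadbcabbda'
  #22 SA[22]=18  'ccdadcdadbcabbda'
  #23 SA[23]=23  'cdadbcabbda'
  #24 SA[24]=19  'cdadcdadbcabbda'
  #25 SA[25]=32  'da'
  #26 SA[26]=13  'daacbccdadcdadbcabbda'
  #27 SA[27]=9  'dabbdaacbccdadcdadbcabbda'
  #28 SA[28]=24  'dadbcabbda'
  #29 SA[29]=20  'dadcdadbcabbda'
  #30 SA[30]=26  'dbcabbda'
  #31 SA[31]=7  'dbdabbdaacbccdadcdadbcabbda'
  #32 SA[32]=2  'dccbadbdabbdaacbccdadcdadbcabbda'
  #33 SA[33]=22  'dcdadbcabbda'

[33, 14, 29, 10, 15, 25, 6, 1, 21, 5, 0, 30, 11, 27, 17, 31, 12, 8, 28, 4, 16, 3, 18, 23, 19, 32, 13, 9, 24, 20, 26, 7, 2, 22]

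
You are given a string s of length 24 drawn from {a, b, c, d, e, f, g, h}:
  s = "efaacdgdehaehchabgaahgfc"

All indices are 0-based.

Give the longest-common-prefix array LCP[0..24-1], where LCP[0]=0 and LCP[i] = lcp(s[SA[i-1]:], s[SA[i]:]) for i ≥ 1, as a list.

rank | idx | suffix
   0 |   2 | aacdgdehaehchabgaahgfc
   1 |  18 | aahgfc
   2 |  15 | abgaahgfc
   3 |   3 | acdgdehaehchabgaahgfc
   4 |  10 | aehchabgaahgfc
   5 |  19 | ahgfc
   6 |  16 | bgaahgfc
   7 |  23 | c
   8 |   4 | cdgdehaehchabgaahgfc
   9 |  13 | chabgaahgfc
  10 |   7 | dehaehchabgaahgfc
  11 |   5 | dgdehaehchabgaahgfc
  12 |   0 | efaacdgdehaehchabgaahgfc
  13 |   8 | ehaehchabgaahgfc
  14 |  11 | ehchabgaahgfc
  15 |   1 | faacdgdehaehchabgaahgfc
  16 |  22 | fc
  17 |  17 | gaahgfc
  18 |   6 | gdehaehchabgaahgfc
  19 |  21 | gfc
  20 |  14 | habgaahgfc
  21 |   9 | haehchabgaahgfc
  22 |  12 | hchabgaahgfc
  23 |  20 | hgfc

SA = [2, 18, 15, 3, 10, 19, 16, 23, 4, 13, 7, 5, 0, 8, 11, 1, 22, 17, 6, 21, 14, 9, 12, 20]
i: (SA[i-1],SA[i]) lcp shared
  1: (2,18) 2 'aa'
  2: (18,15) 1 'a'
  3: (15,3) 1 'a'
  4: (3,10) 1 'a'
  5: (10,19) 1 'a'
  6: (19,16) 0 ''
  7: (16,23) 0 ''
  8: (23,4) 1 'c'
  9: (4,13) 1 'c'
  10: (13,7) 0 ''
  11: (7,5) 1 'd'
  12: (5,0) 0 ''
  13: (0,8) 1 'e'
  14: (8,11) 2 'eh'
  15: (11,1) 0 ''
  16: (1,22) 1 'f'
  17: (22,17) 0 ''
  18: (17,6) 1 'g'
  19: (6,21) 1 'g'
  20: (21,14) 0 ''
  21: (14,9) 2 'ha'
  22: (9,12) 1 'h'
  23: (12,20) 1 'h'

[0, 2, 1, 1, 1, 1, 0, 0, 1, 1, 0, 1, 0, 1, 2, 0, 1, 0, 1, 1, 0, 2, 1, 1]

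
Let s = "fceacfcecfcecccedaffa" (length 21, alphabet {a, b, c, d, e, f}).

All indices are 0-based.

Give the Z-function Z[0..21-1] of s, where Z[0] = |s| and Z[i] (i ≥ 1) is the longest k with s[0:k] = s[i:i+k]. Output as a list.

Z[0]=21
i=1: outside box; Z[1]=0
i=2: outside box; Z[2]=0
i=3: outside box; Z[3]=0
i=4: outside box; Z[4]=0
i=5: outside box; Z[5]=3 grow→box=[5,8)
i=6: min(r-i=2, Z[1]=0)=0; Z[6]=0
i=7: min(r-i=1, Z[2]=0)=0; Z[7]=0
i=8: outside box; Z[8]=0
i=9: outside box; Z[9]=3 grow→box=[9,12)
i=10: min(r-i=2, Z[1]=0)=0; Z[10]=0
i=11: min(r-i=1, Z[2]=0)=0; Z[11]=0
i=12: outside box; Z[12]=0
i=13: outside box; Z[13]=0
i=14: outside box; Z[14]=0
i=15: outside box; Z[15]=0
i=16: outside box; Z[16]=0
i=17: outside box; Z[17]=0
i=18: outside box; Z[18]=1 grow→box=[18,19)
i=19: outside box; Z[19]=1 grow→box=[19,20)
i=20: outside box; Z[20]=0

[21, 0, 0, 0, 0, 3, 0, 0, 0, 3, 0, 0, 0, 0, 0, 0, 0, 0, 1, 1, 0]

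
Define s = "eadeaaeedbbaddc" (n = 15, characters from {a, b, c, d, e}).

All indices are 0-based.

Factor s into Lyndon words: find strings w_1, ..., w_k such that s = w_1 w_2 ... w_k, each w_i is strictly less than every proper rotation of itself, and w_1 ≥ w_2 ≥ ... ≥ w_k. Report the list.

["e", "ade", "aaeedbbaddc"]

emit factor 1: 'e' (i=0, period=1)
emit factor 2: 'ade' (i=1, period=3)
emit factor 3: 'aaeedbbaddc' (i=4, period=11)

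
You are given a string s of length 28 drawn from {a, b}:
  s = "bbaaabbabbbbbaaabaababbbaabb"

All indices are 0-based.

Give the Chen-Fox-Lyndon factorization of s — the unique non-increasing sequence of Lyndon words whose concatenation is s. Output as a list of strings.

["b", "b", "aaabbabbbbb", "aaabaababbbaabb"]

emit factor 1: 'b' (i=0, period=1)
emit factor 2: 'b' (i=1, period=1)
emit factor 3: 'aaabbabbbbb' (i=2, period=11)
emit factor 4: 'aaabaababbbaabb' (i=13, period=15)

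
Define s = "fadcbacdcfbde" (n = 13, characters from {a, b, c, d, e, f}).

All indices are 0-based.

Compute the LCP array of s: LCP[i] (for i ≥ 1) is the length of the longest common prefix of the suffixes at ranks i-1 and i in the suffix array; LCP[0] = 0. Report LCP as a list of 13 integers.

[0, 1, 0, 1, 0, 1, 1, 0, 2, 1, 0, 0, 1]

rank | idx | suffix
   0 |   5 | acdcfbde
   1 |   1 | adcbacdcfbde
   2 |   4 | bacdcfbde
   3 |  10 | bde
   4 |   3 | cbacdcfbde
   5 |   6 | cdcfbde
   6 |   8 | cfbde
   7 |   2 | dcbacdcfbde
   8 |   7 | dcfbde
   9 |  11 | de
  10 |  12 | e
  11 |   0 | fadcbacdcfbde
  12 |   9 | fbde

SA = [5, 1, 4, 10, 3, 6, 8, 2, 7, 11, 12, 0, 9]
i: (SA[i-1],SA[i]) lcp shared
  1: (5,1) 1 'a'
  2: (1,4) 0 ''
  3: (4,10) 1 'b'
  4: (10,3) 0 ''
  5: (3,6) 1 'c'
  6: (6,8) 1 'c'
  7: (8,2) 0 ''
  8: (2,7) 2 'dc'
  9: (7,11) 1 'd'
  10: (11,12) 0 ''
  11: (12,0) 0 ''
  12: (0,9) 1 'f'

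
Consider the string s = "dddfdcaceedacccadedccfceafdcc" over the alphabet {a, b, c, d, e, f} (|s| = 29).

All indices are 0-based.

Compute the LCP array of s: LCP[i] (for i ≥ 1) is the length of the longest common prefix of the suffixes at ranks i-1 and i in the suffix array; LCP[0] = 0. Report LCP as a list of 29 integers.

rank→(start, suffix):
  0 → (11, 'acccadedccfceafdcc')
  1 → (6, 'aceedacccadedccfceafdcc')
  2 → (15, 'adedccfceafdcc')
  3 → (24, 'afdcc')
  4 → (28, 'c')
  5 → (5, 'caceedacccadedccfceafdcc')
  6 → (14, 'cadedccfceafdcc')
  7 → (27, 'cc')
  8 → (13, 'ccadedccfceafdcc')
  9 → (12, 'cccadedccfceafdcc')
  10 → (19, 'ccfceafdcc')
  11 → (22, 'ceafdcc')
  12 → (7, 'ceedacccadedccfceafdcc')
  13 → (20, 'cfceafdcc')
  14 → (10, 'dacccadedccfceafdcc')
  15 → (4, 'dcaceedacccadedccfceafdcc')
  16 → (26, 'dcc')
  17 → (18, 'dccfceafdcc')
  18 → (0, 'dddfdcaceedacccadedccfceafdcc')
  19 → (1, 'ddfdcaceedacccadedccfceafdcc')
  20 → (16, 'dedccfceafdcc')
  21 → (2, 'dfdcaceedacccadedccfceafdcc')
  22 → (23, 'eafdcc')
  23 → (9, 'edacccadedccfceafdcc')
  24 → (17, 'edccfceafdcc')
  25 → (8, 'eedacccadedccfceafdcc')
  26 → (21, 'fceafdcc')
  27 → (3, 'fdcaceedacccadedccfceafdcc')
  28 → (25, 'fdcc')

SA = [11, 6, 15, 24, 28, 5, 14, 27, 13, 12, 19, 22, 7, 20, 10, 4, 26, 18, 0, 1, 16, 2, 23, 9, 17, 8, 21, 3, 25]
i: (SA[i-1],SA[i]) lcp shared
  1: (11,6) 2 'ac'
  2: (6,15) 1 'a'
  3: (15,24) 1 'a'
  4: (24,28) 0 ''
  5: (28,5) 1 'c'
  6: (5,14) 2 'ca'
  7: (14,27) 1 'c'
  8: (27,13) 2 'cc'
  9: (13,12) 2 'cc'
  10: (12,19) 2 'cc'
  11: (19,22) 1 'c'
  12: (22,7) 2 'ce'
  13: (7,20) 1 'c'
  14: (20,10) 0 ''
  15: (10,4) 1 'd'
  16: (4,26) 2 'dc'
  17: (26,18) 3 'dcc'
  18: (18,0) 1 'd'
  19: (0,1) 2 'dd'
  20: (1,16) 1 'd'
  21: (16,2) 1 'd'
  22: (2,23) 0 ''
  23: (23,9) 1 'e'
  24: (9,17) 2 'ed'
  25: (17,8) 1 'e'
  26: (8,21) 0 ''
  27: (21,3) 1 'f'
  28: (3,25) 3 'fdc'

[0, 2, 1, 1, 0, 1, 2, 1, 2, 2, 2, 1, 2, 1, 0, 1, 2, 3, 1, 2, 1, 1, 0, 1, 2, 1, 0, 1, 3]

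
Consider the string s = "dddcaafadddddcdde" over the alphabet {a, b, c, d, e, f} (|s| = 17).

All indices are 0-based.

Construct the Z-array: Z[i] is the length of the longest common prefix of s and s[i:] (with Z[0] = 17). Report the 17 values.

Z[0]=17
i=1: outside box; Z[1]=2 grow→box=[1,3)
i=2: min(r-i=1, Z[1]=2)=1; Z[2]=1
i=3: outside box; Z[3]=0
i=4: outside box; Z[4]=0
i=5: outside box; Z[5]=0
i=6: outside box; Z[6]=0
i=7: outside box; Z[7]=0
i=8: outside box; Z[8]=3 grow→box=[8,11)
i=9: min(r-i=2, Z[1]=2)=2; Z[9]=3 grow→box=[9,12)
i=10: min(r-i=2, Z[1]=2)=2; Z[10]=4 grow→box=[10,14)
i=11: min(r-i=3, Z[1]=2)=2; Z[11]=2
i=12: min(r-i=2, Z[2]=1)=1; Z[12]=1
i=13: min(r-i=1, Z[3]=0)=0; Z[13]=0
i=14: outside box; Z[14]=2 grow→box=[14,16)
i=15: min(r-i=1, Z[1]=2)=1; Z[15]=1
i=16: outside box; Z[16]=0

[17, 2, 1, 0, 0, 0, 0, 0, 3, 3, 4, 2, 1, 0, 2, 1, 0]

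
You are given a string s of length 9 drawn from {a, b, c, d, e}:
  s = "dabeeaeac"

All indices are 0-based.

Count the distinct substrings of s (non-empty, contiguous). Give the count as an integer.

rank | idx | suffix
   0 |   1 | abeeaeac
   1 |   7 | ac
   2 |   5 | aeac
   3 |   2 | beeaeac
   4 |   8 | c
   5 |   0 | dabeeaeac
   6 |   6 | eac
   7 |   4 | eaeac
   8 |   3 | eeaeac

SA = [1, 7, 5, 2, 8, 0, 6, 4, 3]
rank  pair      lcp
   1  s[1:],s[7:]  1  'a'
   2  s[7:],s[5:]  1  'a'
   3  s[5:],s[2:]  0  ''
   4  s[2:],s[8:]  0  ''
   5  s[8:],s[0:]  0  ''
   6  s[0:],s[6:]  0  ''
   7  s[6:],s[4:]  2  'ea'
   8  s[4:],s[3:]  1  'e'

n(n+1)/2 = 9·10/2 = 45
Σ LCP = 0 + 1 + 1 + 0 + 0 + 0 + 0 + 2 + 1 = 5
distinct = 45 − 5 = 40

40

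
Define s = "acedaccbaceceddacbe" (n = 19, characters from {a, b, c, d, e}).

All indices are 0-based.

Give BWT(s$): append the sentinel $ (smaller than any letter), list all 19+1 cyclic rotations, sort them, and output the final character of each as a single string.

rank  rotation              last
    0  $acedaccbaceceddacbe  e
    1  acbe$acedaccbacecedd  d
    2  accbaceceddacbe$aced  d
    3  aceceddacbe$acedaccb  b
    4  acedaccbaceceddacbe$  $
    5  baceceddacbe$acedacc  c
    6  be$acedaccbaceceddac  c
    7  cbaceceddacbe$acedac  c
    8  cbe$acedaccbacecedda  a
    9  ccbaceceddacbe$aceda  a
   10  ceceddacbe$acedaccba  a
   11  cedaccbaceceddacbe$a  a
   12  ceddacbe$acedaccbace  e
   13  dacbe$acedaccbaceced  d
   14  daccbaceceddacbe$ace  e
   15  ddacbe$acedaccbacece  e
   16  e$acedaccbaceceddacb  b
   17  eceddacbe$acedaccbac  c
   18  edaccbaceceddacbe$ac  c
   19  eddacbe$acedaccbacec  c

eddb$cccaaaaedeebccc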